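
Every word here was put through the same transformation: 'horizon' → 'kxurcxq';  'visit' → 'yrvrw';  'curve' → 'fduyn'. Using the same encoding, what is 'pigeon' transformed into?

The shift depends on letter class: consonant h→k is +3, but vowel o→x is +9. The rule splits by letter class: vowels +9, consonants +3.
On pigeon: p(cons)+3=s, i(vowel)+9=r, g(cons)+3=j, e(vowel)+9=n, o(vowel)+9=x, n(cons)+3=q.

srjnxq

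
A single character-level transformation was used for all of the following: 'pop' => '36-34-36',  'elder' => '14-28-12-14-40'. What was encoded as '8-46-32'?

bun

p(#16)→36 and o(#15)→34: differences scale by 2, so n = 2·pos + 4. With a=1..z=26, the number is 2·pos + 4.
Decoding 8-46-32: 8→(8−4)÷2=2=b, 46→(46−4)÷2=21=u, 32→(32−4)÷2=14=n.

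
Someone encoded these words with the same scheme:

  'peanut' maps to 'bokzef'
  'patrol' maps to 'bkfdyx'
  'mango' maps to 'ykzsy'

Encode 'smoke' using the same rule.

eyywo

The shift depends on letter class: consonant p→b is +12, but vowel e→o is +10. Vowels shift forward by 10 and consonants shift forward by 12.
Applying it to smoke: s(cons)+12=e, m(cons)+12=y, o(vowel)+10=y, k(cons)+12=w, e(vowel)+10=o.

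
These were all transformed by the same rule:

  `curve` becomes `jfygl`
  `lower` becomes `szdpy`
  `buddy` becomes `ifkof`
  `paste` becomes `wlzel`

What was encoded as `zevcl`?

store

The shifts repeat in a cycle of length 2: positions 0,1,… shift by +7, +11, then the pattern repeats.
Undoing it on zevcl: z−7=s, e−11=t, v−7=o, c−11=r, l−7=e.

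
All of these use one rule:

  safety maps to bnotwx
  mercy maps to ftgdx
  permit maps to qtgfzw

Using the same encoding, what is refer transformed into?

This is an affine cipher: with a=0,…,z=25, each position x becomes (21x+13) mod 26.
For refer: r(17)→21·17+13≡6=g; e(4)→21·4+13≡19=t; f(5)→21·5+13≡14=o; e(4)→21·4+13≡19=t; r(17)→21·17+13≡6=g (all mod 26).

gtotg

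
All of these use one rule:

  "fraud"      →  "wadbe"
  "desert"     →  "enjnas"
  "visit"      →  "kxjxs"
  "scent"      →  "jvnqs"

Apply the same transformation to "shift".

f(5)→w(22) and r(17)→a(0) fit y≡9x+3 (mod 26); the inverse of 9 mod 26 is 3. Each letter's alphabet position (a=0..z=25) is mapped through 9·x+3 mod 26 — an affine cipher.
Applying it to shift: s(18)→9·18+3≡9=j; h(7)→9·7+3≡14=o; i(8)→9·8+3≡23=x; f(5)→9·5+3≡22=w; t(19)→9·19+3≡18=s (all mod 26).

joxws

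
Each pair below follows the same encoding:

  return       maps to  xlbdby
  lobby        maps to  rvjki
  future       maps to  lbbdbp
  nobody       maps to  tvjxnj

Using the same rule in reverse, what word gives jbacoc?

In return: r→x is +6, e→l is +7, t→b is +8, u→d is +9 — the shift increases by 1 each position. Letter i (0-indexed) is shifted by i+6, so successive shifts are 6, 7, 8, ….
Undoing it on jbacoc: j−6=d, b−7=u, a−8=s, c−9=t, o−10=e, c−11=r.

duster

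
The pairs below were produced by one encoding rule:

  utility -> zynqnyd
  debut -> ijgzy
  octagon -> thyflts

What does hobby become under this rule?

Compare letters: u→z is +5, t→y is +5, i→n is +5 — a constant shift. Each letter is shifted forward by 5 in the alphabet (a Caesar shift of +5).
On hobby: h+5=m, o+5=t, b+5=g, b+5=g, y+5=d.

mtggd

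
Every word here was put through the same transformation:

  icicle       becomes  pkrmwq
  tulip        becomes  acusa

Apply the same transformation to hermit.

In icicle: i→p is +7, c→k is +8, i→r is +9, c→m is +10 — the shift increases by 1 each position. Letter i (0-indexed) is shifted by i+7, so successive shifts are 7, 8, 9, ….
For hermit: h+7=o, e+8=m, r+9=a, m+10=w, i+11=t, t+12=f.

omawtf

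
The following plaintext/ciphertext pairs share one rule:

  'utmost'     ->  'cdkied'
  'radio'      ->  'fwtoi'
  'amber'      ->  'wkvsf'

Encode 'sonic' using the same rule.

Each letter's alphabet position (a=0..z=25) is mapped through 25·x+22 mod 26 — an affine cipher.
For sonic: s(18)→25·18+22≡4=e; o(14)→25·14+22≡8=i; n(13)→25·13+22≡9=j; i(8)→25·8+22≡14=o; c(2)→25·2+22≡20=u (all mod 26).

eijou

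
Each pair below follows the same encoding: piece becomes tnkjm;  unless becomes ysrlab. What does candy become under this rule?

In piece: p→t is +4, i→n is +5, e→k is +6, c→j is +7 — the shift increases by 1 each position. The shift increases by 1 at each position, starting from +4: 4, 5, 6, ….
Applying it to candy: c+4=g, a+5=f, n+6=t, d+7=k, y+8=g.

gftkg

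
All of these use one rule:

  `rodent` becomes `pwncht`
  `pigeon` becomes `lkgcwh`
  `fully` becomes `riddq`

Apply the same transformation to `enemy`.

r(17)→p(15) and o(14)→w(22) fit y≡15x+20 (mod 26); the inverse of 15 mod 26 is 7. Treating letters as 0–25, the rule is x ↦ 15x + 20 (mod 26).
On enemy: e(4)→15·4+20≡2=c; n(13)→15·13+20≡7=h; e(4)→15·4+20≡2=c; m(12)→15·12+20≡18=s; y(24)→15·24+20≡16=q (all mod 26).

chcsq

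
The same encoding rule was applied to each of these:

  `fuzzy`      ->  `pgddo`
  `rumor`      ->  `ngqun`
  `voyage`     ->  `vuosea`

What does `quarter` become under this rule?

f(5)→p(15) and u(20)→g(6) fit y≡15x+18 (mod 26); the inverse of 15 mod 26 is 7. Treating letters as 0–25, the rule is x ↦ 15x + 18 (mod 26).
On quarter: q(16)→15·16+18≡24=y; u(20)→15·20+18≡6=g; a(0)→15·0+18≡18=s; r(17)→15·17+18≡13=n; t(19)→15·19+18≡17=r; e(4)→15·4+18≡0=a; r(17)→15·17+18≡13=n (all mod 26).

ygsnran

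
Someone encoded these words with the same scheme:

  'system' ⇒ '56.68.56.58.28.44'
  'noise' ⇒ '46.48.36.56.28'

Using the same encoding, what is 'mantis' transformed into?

44.20.46.58.36.56

s(#19)→56 and y(#25)→68: differences scale by 2, so n = 2·pos + 18. Each letter becomes 2×(its alphabet position, a=1..z=26) + 18.
Applying it to mantis: m=13→44, a=1→20, n=14→46, t=20→58, i=9→36, s=19→56.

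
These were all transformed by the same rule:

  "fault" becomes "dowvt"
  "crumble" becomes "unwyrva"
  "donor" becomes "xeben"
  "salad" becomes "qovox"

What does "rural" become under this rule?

Treating letters as 0–25, the rule is x ↦ 3x + 14 (mod 26).
Applying it to rural: r(17)→3·17+14≡13=n; u(20)→3·20+14≡22=w; r(17)→3·17+14≡13=n; a(0)→3·0+14≡14=o; l(11)→3·11+14≡21=v (all mod 26).

nwnov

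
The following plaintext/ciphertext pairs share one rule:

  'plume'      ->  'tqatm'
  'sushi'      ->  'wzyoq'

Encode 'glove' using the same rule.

kqucm

Each letter shifts forward by (position + 4), i.e. 4, 5, 6, … — the shift grows by one for each successive letter.
On glove: g+4=k, l+5=q, o+6=u, v+7=c, e+8=m.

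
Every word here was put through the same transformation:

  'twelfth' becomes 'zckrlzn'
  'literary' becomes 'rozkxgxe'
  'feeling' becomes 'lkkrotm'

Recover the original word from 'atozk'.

Compare letters: t→z is +6, w→c is +6, e→k is +6 — a constant shift. It's a constant shift of +6 (ROT6).
Decoding atozk: a−6=u, t−6=n, o−6=i, z−6=t, k−6=e.

unite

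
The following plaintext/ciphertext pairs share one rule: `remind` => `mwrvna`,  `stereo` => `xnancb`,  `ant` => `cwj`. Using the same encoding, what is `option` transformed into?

The word is reversed, then every letter is shifted forward by 9.
For option: reverse → noitpo; then shift: n+9=w, o+9=x, i+9=r, t+9=c, p+9=y, o+9=x.

wxrcyx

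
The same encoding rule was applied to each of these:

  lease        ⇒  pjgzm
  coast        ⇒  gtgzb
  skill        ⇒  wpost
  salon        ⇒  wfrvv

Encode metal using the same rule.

qjzht

Each letter shifts forward by (position + 4), i.e. 4, 5, 6, … — the shift grows by one for each successive letter.
For metal: m+4=q, e+5=j, t+6=z, a+7=h, l+8=t.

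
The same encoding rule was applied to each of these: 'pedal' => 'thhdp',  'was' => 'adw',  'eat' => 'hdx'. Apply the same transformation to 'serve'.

whvzh

The shift depends on letter class: consonant p→t is +4, but vowel e→h is +3. The rule splits by letter class: vowels +3, consonants +4.
Applying it to serve: s(cons)+4=w, e(vowel)+3=h, r(cons)+4=v, v(cons)+4=z, e(vowel)+3=h.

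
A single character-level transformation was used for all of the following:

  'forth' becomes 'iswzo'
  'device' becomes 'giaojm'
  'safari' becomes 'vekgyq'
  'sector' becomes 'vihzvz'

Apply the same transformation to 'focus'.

In forth: f→i is +3, o→s is +4, r→w is +5, t→z is +6 — the shift increases by 1 each position. Letter i (0-indexed) is shifted by i+3, so successive shifts are 3, 4, 5, ….
For focus: f+3=i, o+4=s, c+5=h, u+6=a, s+7=z.

ishaz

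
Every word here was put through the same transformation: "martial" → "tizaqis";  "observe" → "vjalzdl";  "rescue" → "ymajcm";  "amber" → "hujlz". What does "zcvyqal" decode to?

sunrise

Shifts by position in martial: pos 0: m→t (+7), pos 1: a→i (+8), pos 2: r→z (+8), pos 3: t→a (+7), pos 4: i→q (+8), pos 5: a→i (+8) — repeating every 3. It's a Vigenère-style cipher with numeric key [7,8,8]: position i shifts by key[i mod 3].
Decoding zcvyqal: z−7=s, c−8=u, v−8=n, y−7=r, q−8=i, a−8=s, l−7=e.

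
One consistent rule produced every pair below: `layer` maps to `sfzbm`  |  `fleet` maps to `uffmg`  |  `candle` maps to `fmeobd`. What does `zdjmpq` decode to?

The output letters match the input read backwards, each shifted +1: layer reversed is reyal. The word is reversed, then every letter is shifted forward by 1.
Decoding zdjmpq: shift back: z−1=y, d−1=c, j−1=i, m−1=l, p−1=o, q−1=p → ycilop; then reverse → policy.

policy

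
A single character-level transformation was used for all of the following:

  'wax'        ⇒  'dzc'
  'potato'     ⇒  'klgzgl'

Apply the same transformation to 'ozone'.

lalmv

Each pair mirrors across the alphabet (w↔d, a↔z, x↔c): positions sum to 25. This is the alphabet-reversal cipher (Atbash): a becomes z, b becomes y, etc.
For ozone: o↔l, z↔a, o↔l, n↔m, e↔v.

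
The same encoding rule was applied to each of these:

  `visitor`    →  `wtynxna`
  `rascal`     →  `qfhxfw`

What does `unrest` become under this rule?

yxjwsz

The output letters match the input read backwards, each shifted +5: visitor reversed is rotisiv. Read the word backwards and shift each letter +5.
On unrest: reverse → tsernu; then shift: t+5=y, s+5=x, e+5=j, r+5=w, n+5=s, u+5=z.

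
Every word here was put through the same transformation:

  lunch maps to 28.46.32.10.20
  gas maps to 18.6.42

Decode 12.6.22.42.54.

l(#12)→28 and u(#21)→46: differences scale by 2, so n = 2·pos + 4. The formula is n = 2×(alphabet index, a=1) + 4.
Reversing it on 12.6.22.42.54: 12→(12−4)÷2=4=d, 6→(6−4)÷2=1=a, 22→(22−4)÷2=9=i, 42→(42−4)÷2=19=s, 54→(54−4)÷2=25=y.

daisy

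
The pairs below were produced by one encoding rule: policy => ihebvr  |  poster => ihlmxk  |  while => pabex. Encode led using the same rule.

Compare letters: p→i is +19, o→h is +19, l→e is +19 — a constant shift. Each letter is shifted forward by 19 in the alphabet (a Caesar shift of +19).
Applying it to led: l+19=e, e+19=x, d+19=w.

exw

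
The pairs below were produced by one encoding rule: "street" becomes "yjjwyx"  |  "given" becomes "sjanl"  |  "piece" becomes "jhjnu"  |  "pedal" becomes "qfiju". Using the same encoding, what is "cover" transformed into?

wjath

The output letters match the input read backwards, each shifted +5: street reversed is teerts. The word is reversed, then every letter is shifted forward by 5.
For cover: reverse → revoc; then shift: r+5=w, e+5=j, v+5=a, o+5=t, c+5=h.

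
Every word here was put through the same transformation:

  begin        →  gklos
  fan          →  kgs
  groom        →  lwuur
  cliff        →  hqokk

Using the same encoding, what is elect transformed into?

kqkhy

Vowels shift forward by 6 and consonants shift forward by 5.
On elect: e(vowel)+6=k, l(cons)+5=q, e(vowel)+6=k, c(cons)+5=h, t(cons)+5=y.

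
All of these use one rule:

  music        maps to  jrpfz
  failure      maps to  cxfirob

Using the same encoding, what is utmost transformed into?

rqjlpq

Compare letters: m→j is +23, u→r is +23, s→p is +23 — a constant shift. Every letter moves 23 places later in the alphabet, wrapping around z→a.
For utmost: u+23=r, t+23=q, m+23=j, o+23=l, s+23=p, t+23=q.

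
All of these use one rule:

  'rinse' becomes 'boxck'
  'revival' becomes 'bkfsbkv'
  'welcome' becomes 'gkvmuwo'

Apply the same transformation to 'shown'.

Shifts by position in rinse: pos 0: r→b (+10), pos 1: i→o (+6), pos 2: n→x (+10), pos 3: s→c (+10), pos 4: e→k (+6) — repeating every 3. A repeating key of period 3 is used — shifts +10, +6, +10 over and over.
Applying it to shown: s+10=c, h+6=n, o+10=y, w+10=g, n+6=t.

cnygt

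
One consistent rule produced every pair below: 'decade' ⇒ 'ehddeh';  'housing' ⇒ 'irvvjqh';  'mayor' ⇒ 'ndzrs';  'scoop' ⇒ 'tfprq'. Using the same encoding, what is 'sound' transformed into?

The shifts repeat in a cycle of length 2: positions 0,1,… shift by +1, +3, then the pattern repeats.
On sound: s+1=t, o+3=r, u+1=v, n+3=q, d+1=e.

trvqe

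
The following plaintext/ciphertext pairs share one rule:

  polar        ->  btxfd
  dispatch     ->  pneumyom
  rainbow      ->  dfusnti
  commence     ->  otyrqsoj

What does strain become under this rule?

eydfus

Shifts by position in polar: pos 0: p→b (+12), pos 1: o→t (+5), pos 2: l→x (+12), pos 3: a→f (+5) — repeating every 2. A repeating key of period 2 is used — shifts +12, +5 over and over.
Applying it to strain: s+12=e, t+5=y, r+12=d, a+5=f, i+12=u, n+5=s.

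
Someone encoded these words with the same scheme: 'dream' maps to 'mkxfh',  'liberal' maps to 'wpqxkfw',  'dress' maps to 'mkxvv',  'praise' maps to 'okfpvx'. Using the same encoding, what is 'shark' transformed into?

Each letter's alphabet position (a=0..z=25) is mapped through 11·x+5 mod 26 — an affine cipher.
On shark: s(18)→11·18+5≡21=v; h(7)→11·7+5≡4=e; a(0)→11·0+5≡5=f; r(17)→11·17+5≡10=k; k(10)→11·10+5≡11=l (all mod 26).

vefkl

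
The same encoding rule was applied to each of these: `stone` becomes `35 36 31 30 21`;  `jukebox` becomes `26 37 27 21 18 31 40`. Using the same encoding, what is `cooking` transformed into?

Each letter is replaced by its alphabet position (a=1..z=26) + 16.
Applying it to cooking: c=3→19, o=15→31, o=15→31, k=11→27, i=9→25, n=14→30, g=7→23.

19 31 31 27 25 30 23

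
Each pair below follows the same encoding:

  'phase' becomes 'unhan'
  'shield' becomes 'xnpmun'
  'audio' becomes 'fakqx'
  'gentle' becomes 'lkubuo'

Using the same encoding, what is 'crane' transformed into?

Letter i (0-indexed) is shifted by i+5, so successive shifts are 5, 6, 7, ….
Applying it to crane: c+5=h, r+6=x, a+7=h, n+8=v, e+9=n.

hxhvn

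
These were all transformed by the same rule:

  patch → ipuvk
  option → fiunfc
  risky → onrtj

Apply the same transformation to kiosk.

tnfrt

p(15)→i(8) and a(0)→p(15) fit y≡3x+15 (mod 26); the inverse of 3 mod 26 is 9. Each letter's alphabet position (a=0..z=25) is mapped through 3·x+15 mod 26 — an affine cipher.
Applying it to kiosk: k(10)→3·10+15≡19=t; i(8)→3·8+15≡13=n; o(14)→3·14+15≡5=f; s(18)→3·18+15≡17=r; k(10)→3·10+15≡19=t (all mod 26).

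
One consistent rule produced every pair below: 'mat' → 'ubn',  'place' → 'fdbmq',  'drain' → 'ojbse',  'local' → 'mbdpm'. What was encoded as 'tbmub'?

atlas

The output letters match the input read backwards, each shifted +1: mat reversed is tam. The word is reversed, then every letter is shifted forward by 1.
Undoing it on tbmub: shift back: t−1=s, b−1=a, m−1=l, u−1=t, b−1=a → salta; then reverse → atlas.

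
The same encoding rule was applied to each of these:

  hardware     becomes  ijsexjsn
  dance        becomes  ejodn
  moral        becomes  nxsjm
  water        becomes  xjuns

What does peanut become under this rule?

qnjodu

The shift depends on letter class: consonant h→i is +1, but vowel a→j is +9. The rule splits by letter class: vowels +9, consonants +1.
For peanut: p(cons)+1=q, e(vowel)+9=n, a(vowel)+9=j, n(cons)+1=o, u(vowel)+9=d, t(cons)+1=u.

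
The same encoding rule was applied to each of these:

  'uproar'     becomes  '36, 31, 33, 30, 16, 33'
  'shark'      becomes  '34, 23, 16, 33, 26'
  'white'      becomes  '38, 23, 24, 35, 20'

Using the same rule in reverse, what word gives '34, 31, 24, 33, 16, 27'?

Letters become their 1-based position plus 15 (so a→16, b→17, …).
Reversing it on 34, 31, 24, 33, 16, 27: 34→(34−15)÷1=19=s, 31→(31−15)÷1=16=p, 24→(24−15)÷1=9=i, 33→(33−15)÷1=18=r, 16→(16−15)÷1=1=a, 27→(27−15)÷1=12=l.

spiral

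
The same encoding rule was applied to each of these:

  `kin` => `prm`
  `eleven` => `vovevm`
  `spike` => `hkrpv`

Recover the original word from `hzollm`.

saloon

Each pair mirrors across the alphabet (k↔p, i↔r, n↔m): positions sum to 25. This is the alphabet-reversal cipher (Atbash): a becomes z, b becomes y, etc.
Reversing it on hzollm: h↔s, z↔a, o↔l, l↔o, l↔o, m↔n.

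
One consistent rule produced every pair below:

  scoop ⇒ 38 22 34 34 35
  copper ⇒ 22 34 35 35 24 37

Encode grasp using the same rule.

26 37 20 38 35

s is letter #19 and maps to 38: an offset of 19. The number is (letter's place in the alphabet, a=1) + 19.
Applying it to grasp: g=7→26, r=18→37, a=1→20, s=19→38, p=16→35.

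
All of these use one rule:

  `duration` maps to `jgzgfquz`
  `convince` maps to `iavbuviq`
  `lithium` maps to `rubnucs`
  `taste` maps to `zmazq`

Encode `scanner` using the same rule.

A repeating key of period 3 is used — shifts +6, +12, +8 over and over.
Applying it to scanner: s+6=y, c+12=o, a+8=i, n+6=t, n+12=z, e+8=m, r+6=x.

yoitzmx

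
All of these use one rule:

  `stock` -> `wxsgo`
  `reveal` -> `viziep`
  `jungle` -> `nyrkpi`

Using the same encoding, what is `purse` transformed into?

tyvwi

Compare letters: s→w is +4, t→x is +4, o→s is +4 — a constant shift. Each letter is shifted forward by 4 in the alphabet (a Caesar shift of +4).
On purse: p+4=t, u+4=y, r+4=v, s+4=w, e+4=i.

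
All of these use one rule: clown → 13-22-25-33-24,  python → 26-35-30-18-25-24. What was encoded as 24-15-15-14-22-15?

needle

Each letter is replaced by its alphabet position (a=1..z=26) + 10.
Decoding 24-15-15-14-22-15: 24→(24−10)÷1=14=n, 15→(15−10)÷1=5=e, 15→(15−10)÷1=5=e, 14→(14−10)÷1=4=d, 22→(22−10)÷1=12=l, 15→(15−10)÷1=5=e.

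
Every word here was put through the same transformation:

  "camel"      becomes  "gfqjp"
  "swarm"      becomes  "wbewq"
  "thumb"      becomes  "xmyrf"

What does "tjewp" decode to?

pearl

Shifts by position in camel: pos 0: c→g (+4), pos 1: a→f (+5), pos 2: m→q (+4), pos 3: e→j (+5) — repeating every 2. A repeating key of period 2 is used — shifts +4, +5 over and over.
Undoing it on tjewp: t−4=p, j−5=e, e−4=a, w−5=r, p−4=l.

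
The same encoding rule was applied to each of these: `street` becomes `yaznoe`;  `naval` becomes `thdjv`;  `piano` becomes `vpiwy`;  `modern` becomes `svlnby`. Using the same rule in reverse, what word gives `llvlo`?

fence

In street: s→y is +6, t→a is +7, r→z is +8, e→n is +9 — the shift increases by 1 each position. Each letter shifts forward by (position + 6), i.e. 6, 7, 8, … — the shift grows by one for each successive letter.
Undoing it on llvlo: l−6=f, l−7=e, v−8=n, l−9=c, o−10=e.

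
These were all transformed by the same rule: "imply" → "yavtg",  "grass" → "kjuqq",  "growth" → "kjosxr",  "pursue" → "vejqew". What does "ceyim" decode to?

i(8)→y(24) and m(12)→a(0) fit y≡7x+20 (mod 26); the inverse of 7 mod 26 is 15. Treating letters as 0–25, the rule is x ↦ 7x + 20 (mod 26).
Undoing it on ceyim: c(2)→15·(2−20)≡16=q; e(4)→15·(4−20)≡20=u; y(24)→15·(24−20)≡8=i; i(8)→15·(8−20)≡2=c; m(12)→15·(12−20)≡10=k (all mod 26).

quick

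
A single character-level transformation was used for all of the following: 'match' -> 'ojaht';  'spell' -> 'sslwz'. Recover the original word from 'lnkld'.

wedge

The output letters match the input read backwards, each shifted +7: match reversed is hctam. The word is reversed, then every letter is shifted forward by 7.
Decoding lnkld: shift back: l−7=e, n−7=g, k−7=d, l−7=e, d−7=w → egdew; then reverse → wedge.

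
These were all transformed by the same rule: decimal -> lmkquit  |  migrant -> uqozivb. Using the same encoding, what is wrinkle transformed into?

Compare letters: d→l is +8, e→m is +8, c→k is +8 — a constant shift. Each letter is shifted forward by 8 in the alphabet (a Caesar shift of +8).
For wrinkle: w+8=e, r+8=z, i+8=q, n+8=v, k+8=s, l+8=t, e+8=m.

ezqvstm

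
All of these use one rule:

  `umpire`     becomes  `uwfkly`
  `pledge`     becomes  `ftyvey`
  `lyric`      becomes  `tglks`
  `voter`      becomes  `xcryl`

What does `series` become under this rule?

u(20)→u(20) and m(12)→w(22) fit y≡3x+12 (mod 26); the inverse of 3 mod 26 is 9. This is an affine cipher: with a=0,…,z=25, each position x becomes (3x+12) mod 26.
For series: s(18)→3·18+12≡14=o; e(4)→3·4+12≡24=y; r(17)→3·17+12≡11=l; i(8)→3·8+12≡10=k; e(4)→3·4+12≡24=y; s(18)→3·18+12≡14=o (all mod 26).

oylkyo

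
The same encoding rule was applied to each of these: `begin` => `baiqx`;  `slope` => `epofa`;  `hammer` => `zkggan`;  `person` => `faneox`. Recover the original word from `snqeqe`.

Treating letters as 0–25, the rule is x ↦ 17x + 10 (mod 26).
Reversing it on snqeqe: s(18)→23·(18−10)≡2=c; n(13)→23·(13−10)≡17=r; q(16)→23·(16−10)≡8=i; e(4)→23·(4−10)≡18=s; q(16)→23·(16−10)≡8=i; e(4)→23·(4−10)≡18=s (all mod 26).

crisis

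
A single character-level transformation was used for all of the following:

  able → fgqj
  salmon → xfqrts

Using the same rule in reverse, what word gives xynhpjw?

Each letter is shifted forward by 5 in the alphabet (a Caesar shift of +5).
Reversing it on xynhpjw: x−5=s, y−5=t, n−5=i, h−5=c, p−5=k, j−5=e, w−5=r.

sticker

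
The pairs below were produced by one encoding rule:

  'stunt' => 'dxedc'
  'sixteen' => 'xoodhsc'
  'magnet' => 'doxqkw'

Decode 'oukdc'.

The output letters match the input read backwards, each shifted +10: stunt reversed is tnuts. Read the word backwards and shift each letter +10.
Reversing it on oukdc: shift back: o−10=e, u−10=k, k−10=a, d−10=t, c−10=s → ekats; then reverse → stake.

stake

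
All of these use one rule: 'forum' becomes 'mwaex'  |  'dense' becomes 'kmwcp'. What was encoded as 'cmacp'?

verse

In forum: f→m is +7, o→w is +8, r→a is +9, u→e is +10 — the shift increases by 1 each position. Letter i (0-indexed) is shifted by i+7, so successive shifts are 7, 8, 9, ….
Decoding cmacp: c−7=v, m−8=e, a−9=r, c−10=s, p−11=e.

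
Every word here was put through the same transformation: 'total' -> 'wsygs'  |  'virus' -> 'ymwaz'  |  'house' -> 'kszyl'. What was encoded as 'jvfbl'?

grave

In total: t→w is +3, o→s is +4, t→y is +5, a→g is +6 — the shift increases by 1 each position. Letter i (0-indexed) is shifted by i+3, so successive shifts are 3, 4, 5, ….
Undoing it on jvfbl: j−3=g, v−4=r, f−5=a, b−6=v, l−7=e.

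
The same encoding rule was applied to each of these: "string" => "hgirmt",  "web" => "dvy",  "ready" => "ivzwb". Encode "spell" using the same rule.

hkvoo

Each pair mirrors across the alphabet (s↔h, t↔g, r↔i): positions sum to 25. Each letter is replaced by its mirror in the alphabet: a↔z, b↔y, c↔x, and so on (the Atbash cipher).
On spell: s↔h, p↔k, e↔v, l↔o, l↔o.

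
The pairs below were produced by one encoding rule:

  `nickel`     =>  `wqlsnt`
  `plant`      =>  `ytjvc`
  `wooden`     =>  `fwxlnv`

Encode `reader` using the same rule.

Shifts by position in nickel: pos 0: n→w (+9), pos 1: i→q (+8), pos 2: c→l (+9), pos 3: k→s (+8) — repeating every 2. The shifts repeat in a cycle of length 2: positions 0,1,… shift by +9, +8, then the pattern repeats.
Applying it to reader: r+9=a, e+8=m, a+9=j, d+8=l, e+9=n, r+8=z.

amjlnz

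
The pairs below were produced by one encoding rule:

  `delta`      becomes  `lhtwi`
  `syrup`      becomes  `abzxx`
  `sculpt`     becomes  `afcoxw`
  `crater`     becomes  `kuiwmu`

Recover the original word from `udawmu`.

master

Shifts by position in delta: pos 0: d→l (+8), pos 1: e→h (+3), pos 2: l→t (+8), pos 3: t→w (+3) — repeating every 2. A repeating key of period 2 is used — shifts +8, +3 over and over.
Reversing it on udawmu: u−8=m, d−3=a, a−8=s, w−3=t, m−8=e, u−3=r.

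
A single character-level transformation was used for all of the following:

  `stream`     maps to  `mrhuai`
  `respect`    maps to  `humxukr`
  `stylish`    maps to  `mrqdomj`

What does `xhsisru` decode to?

promote

Each letter's alphabet position (a=0..z=25) is mapped through 5·x+0 mod 26 — an affine cipher.
Reversing it on xhsisru: x(23)→21·(23−0)≡15=p; h(7)→21·(7−0)≡17=r; s(18)→21·(18−0)≡14=o; i(8)→21·(8−0)≡12=m; s(18)→21·(18−0)≡14=o; r(17)→21·(17−0)≡19=t; u(20)→21·(20−0)≡4=e (all mod 26).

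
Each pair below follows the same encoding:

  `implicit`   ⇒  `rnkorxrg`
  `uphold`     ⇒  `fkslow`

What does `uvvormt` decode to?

feeling

Each pair mirrors across the alphabet (i↔r, m↔n, p↔k): positions sum to 25. Each letter is replaced by its mirror in the alphabet: a↔z, b↔y, c↔x, and so on (the Atbash cipher).
Reversing it on uvvormt: u↔f, v↔e, v↔e, o↔l, r↔i, m↔n, t↔g.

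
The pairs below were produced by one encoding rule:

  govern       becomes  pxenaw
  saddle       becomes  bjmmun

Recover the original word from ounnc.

fleet

Compare letters: g→p is +9, o→x is +9, v→e is +9 — a constant shift. Every letter moves 9 places later in the alphabet, wrapping around z→a.
Reversing it on ounnc: o−9=f, u−9=l, n−9=e, n−9=e, c−9=t.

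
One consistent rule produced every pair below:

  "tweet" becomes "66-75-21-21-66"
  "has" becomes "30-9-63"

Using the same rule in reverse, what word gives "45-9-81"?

t(#20)→66 and w(#23)→75: differences scale by 3, so n = 3·pos + 6. With a=1..z=26, the number is 3·pos + 6.
Reversing it on 45-9-81: 45→(45−6)÷3=13=m, 9→(9−6)÷3=1=a, 81→(81−6)÷3=25=y.

may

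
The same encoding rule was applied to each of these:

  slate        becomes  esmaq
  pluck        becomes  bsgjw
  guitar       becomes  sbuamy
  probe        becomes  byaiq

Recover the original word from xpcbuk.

liquid

Shifts by position in slate: pos 0: s→e (+12), pos 1: l→s (+7), pos 2: a→m (+12), pos 3: t→a (+7) — repeating every 2. It's a Vigenère-style cipher with numeric key [12,7]: position i shifts by key[i mod 2].
Reversing it on xpcbuk: x−12=l, p−7=i, c−12=q, b−7=u, u−12=i, k−7=d.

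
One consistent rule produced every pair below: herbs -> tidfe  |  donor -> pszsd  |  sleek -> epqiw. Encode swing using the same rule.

eaurs

Shifts by position in herbs: pos 0: h→t (+12), pos 1: e→i (+4), pos 2: r→d (+12), pos 3: b→f (+4) — repeating every 2. The shifts repeat in a cycle of length 2: positions 0,1,… shift by +12, +4, then the pattern repeats.
On swing: s+12=e, w+4=a, i+12=u, n+4=r, g+12=s.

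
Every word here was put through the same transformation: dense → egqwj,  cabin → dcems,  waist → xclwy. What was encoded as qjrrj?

phone

In dense: d→e is +1, e→g is +2, n→q is +3, s→w is +4 — the shift increases by 1 each position. Each letter shifts forward by (position + 1), i.e. 1, 2, 3, … — the shift grows by one for each successive letter.
Reversing it on qjrrj: q−1=p, j−2=h, r−3=o, r−4=n, j−5=e.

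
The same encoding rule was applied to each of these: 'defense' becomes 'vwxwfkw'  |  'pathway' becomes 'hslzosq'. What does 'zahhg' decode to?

hippo

Compare letters: d→v is +18, e→w is +18, f→x is +18 — a constant shift. It's a constant shift of +18 (ROT18).
Undoing it on zahhg: z−18=h, a−18=i, h−18=p, h−18=p, g−18=o.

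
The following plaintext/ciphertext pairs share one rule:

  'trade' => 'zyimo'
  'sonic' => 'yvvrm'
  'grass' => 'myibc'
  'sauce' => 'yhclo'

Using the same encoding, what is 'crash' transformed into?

In trade: t→z is +6, r→y is +7, a→i is +8, d→m is +9 — the shift increases by 1 each position. Each letter shifts forward by (position + 6), i.e. 6, 7, 8, … — the shift grows by one for each successive letter.
On crash: c+6=i, r+7=y, a+8=i, s+9=b, h+10=r.

iyibr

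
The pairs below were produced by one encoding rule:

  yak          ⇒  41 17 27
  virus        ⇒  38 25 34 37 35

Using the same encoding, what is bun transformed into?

18 37 30

y is letter #25 and maps to 41: an offset of 16. The number is (letter's place in the alphabet, a=1) + 16.
For bun: b=2→18, u=21→37, n=14→30.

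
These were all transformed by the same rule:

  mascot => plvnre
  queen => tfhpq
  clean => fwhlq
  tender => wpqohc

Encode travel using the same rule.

wcdghw

It's a Vigenère-style cipher with numeric key [3,11]: position i shifts by key[i mod 2].
On travel: t+3=w, r+11=c, a+3=d, v+11=g, e+3=h, l+11=w.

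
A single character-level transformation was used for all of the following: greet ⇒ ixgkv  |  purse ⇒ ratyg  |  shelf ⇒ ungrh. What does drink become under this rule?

fxktm

It's a Vigenère-style cipher with numeric key [2,6]: position i shifts by key[i mod 2].
Applying it to drink: d+2=f, r+6=x, i+2=k, n+6=t, k+2=m.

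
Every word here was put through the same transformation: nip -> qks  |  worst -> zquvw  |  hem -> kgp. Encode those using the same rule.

The shift depends on letter class: consonant n→q is +3, but vowel i→k is +2. Vowels shift forward by 2 and consonants shift forward by 3.
For those: t(cons)+3=w, h(cons)+3=k, o(vowel)+2=q, s(cons)+3=v, e(vowel)+2=g.

wkqvg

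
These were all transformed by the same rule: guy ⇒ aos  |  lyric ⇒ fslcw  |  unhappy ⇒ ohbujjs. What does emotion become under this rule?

ygincih

Compare letters: g→a is +20, u→o is +20, y→s is +20 — a constant shift. Every letter moves 20 places later in the alphabet, wrapping around z→a.
Applying it to emotion: e+20=y, m+20=g, o+20=i, t+20=n, i+20=c, o+20=i, n+20=h.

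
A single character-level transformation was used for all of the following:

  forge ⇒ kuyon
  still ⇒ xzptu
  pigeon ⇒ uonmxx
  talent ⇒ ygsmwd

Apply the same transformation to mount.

rubvc

In forge: f→k is +5, o→u is +6, r→y is +7, g→o is +8 — the shift increases by 1 each position. Each letter shifts forward by (position + 5), i.e. 5, 6, 7, … — the shift grows by one for each successive letter.
Applying it to mount: m+5=r, o+6=u, u+7=b, n+8=v, t+9=c.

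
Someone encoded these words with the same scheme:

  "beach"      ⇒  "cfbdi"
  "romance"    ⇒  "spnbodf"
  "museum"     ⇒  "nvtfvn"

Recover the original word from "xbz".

way

This is a Caesar cipher with shift 1.
Decoding xbz: x−1=w, b−1=a, z−1=y.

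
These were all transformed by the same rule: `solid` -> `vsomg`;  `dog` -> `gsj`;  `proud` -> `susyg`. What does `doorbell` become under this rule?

gssueioo

The shift depends on letter class: consonant s→v is +3, but vowel o→s is +4. Vowels shift forward by 4 and consonants shift forward by 3.
Applying it to doorbell: d(cons)+3=g, o(vowel)+4=s, o(vowel)+4=s, r(cons)+3=u, b(cons)+3=e, e(vowel)+4=i, l(cons)+3=o, l(cons)+3=o.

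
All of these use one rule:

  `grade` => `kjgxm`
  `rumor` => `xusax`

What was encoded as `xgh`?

Two steps: reverse the string, then apply a Caesar shift of +6.
Reversing it on xgh: shift back: x−6=r, g−6=a, h−6=b → rab; then reverse → bar.

bar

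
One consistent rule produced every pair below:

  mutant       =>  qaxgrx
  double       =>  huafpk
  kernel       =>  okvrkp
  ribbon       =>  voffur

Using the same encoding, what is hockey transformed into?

lugokc

The rule splits by letter class: vowels +6, consonants +4.
On hockey: h(cons)+4=l, o(vowel)+6=u, c(cons)+4=g, k(cons)+4=o, e(vowel)+6=k, y(cons)+4=c.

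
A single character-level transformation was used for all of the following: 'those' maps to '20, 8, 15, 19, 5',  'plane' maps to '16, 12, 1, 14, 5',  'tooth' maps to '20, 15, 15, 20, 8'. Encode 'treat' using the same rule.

20, 18, 5, 1, 20

t is letter #20 and maps to 20: an offset of 0. Each letter is replaced by its alphabet position (a=1, b=2, …, z=26).
Applying it to treat: t=20→20, r=18→18, e=5→5, a=1→1, t=20→20.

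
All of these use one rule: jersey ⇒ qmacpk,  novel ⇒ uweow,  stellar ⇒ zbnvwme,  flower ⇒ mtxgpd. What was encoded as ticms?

match

In jersey: j→q is +7, e→m is +8, r→a is +9, s→c is +10 — the shift increases by 1 each position. The shift increases by 1 at each position, starting from +7: 7, 8, 9, ….
Decoding ticms: t−7=m, i−8=a, c−9=t, m−10=c, s−11=h.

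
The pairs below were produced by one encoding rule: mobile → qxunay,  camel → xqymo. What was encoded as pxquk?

The output letters match the input read backwards, each shifted +12: mobile reversed is elibom. Read the word backwards and shift each letter +12.
Decoding pxquk: shift back: p−12=d, x−12=l, q−12=e, u−12=i, k−12=y → dleiy; then reverse → yield.

yield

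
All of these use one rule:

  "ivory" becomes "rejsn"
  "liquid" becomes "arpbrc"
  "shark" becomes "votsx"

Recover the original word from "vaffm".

sleep

i(8)→r(17) and v(21)→e(4) fit y≡3x+19 (mod 26); the inverse of 3 mod 26 is 9. This is an affine cipher: with a=0,…,z=25, each position x becomes (3x+19) mod 26.
Undoing it on vaffm: v(21)→9·(21−19)≡18=s; a(0)→9·(0−19)≡11=l; f(5)→9·(5−19)≡4=e; f(5)→9·(5−19)≡4=e; m(12)→9·(12−19)≡15=p (all mod 26).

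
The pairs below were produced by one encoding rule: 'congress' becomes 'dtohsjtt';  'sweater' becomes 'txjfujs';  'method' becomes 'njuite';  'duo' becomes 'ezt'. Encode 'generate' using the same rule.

The shift depends on letter class: consonant c→d is +1, but vowel o→t is +5. The rule splits by letter class: vowels +5, consonants +1.
On generate: g(cons)+1=h, e(vowel)+5=j, n(cons)+1=o, e(vowel)+5=j, r(cons)+1=s, a(vowel)+5=f, t(cons)+1=u, e(vowel)+5=j.

hjojsfuj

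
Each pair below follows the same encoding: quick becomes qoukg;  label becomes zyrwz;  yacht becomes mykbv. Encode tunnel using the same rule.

vollwz

Treating letters as 0–25, the rule is x ↦ 19x + 24 (mod 26).
On tunnel: t(19)→19·19+24≡21=v; u(20)→19·20+24≡14=o; n(13)→19·13+24≡11=l; n(13)→19·13+24≡11=l; e(4)→19·4+24≡22=w; l(11)→19·11+24≡25=z (all mod 26).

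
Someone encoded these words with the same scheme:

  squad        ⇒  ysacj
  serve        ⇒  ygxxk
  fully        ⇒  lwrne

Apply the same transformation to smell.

yoknr

It's a Vigenère-style cipher with numeric key [6,2]: position i shifts by key[i mod 2].
On smell: s+6=y, m+2=o, e+6=k, l+2=n, l+6=r.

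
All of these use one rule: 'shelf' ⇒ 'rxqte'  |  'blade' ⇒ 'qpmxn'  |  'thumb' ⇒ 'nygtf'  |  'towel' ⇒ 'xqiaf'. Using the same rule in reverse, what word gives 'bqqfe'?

The output letters match the input read backwards, each shifted +12: shelf reversed is flehs. The word is reversed, then every letter is shifted forward by 12.
Reversing it on bqqfe: shift back: b−12=p, q−12=e, q−12=e, f−12=t, e−12=s → peets; then reverse → steep.

steep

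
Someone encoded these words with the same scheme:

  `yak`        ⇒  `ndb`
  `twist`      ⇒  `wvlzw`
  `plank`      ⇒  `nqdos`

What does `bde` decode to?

bay

Two steps: reverse the string, then apply a Caesar shift of +3.
Undoing it on bde: shift back: b−3=y, d−3=a, e−3=b → yab; then reverse → bay.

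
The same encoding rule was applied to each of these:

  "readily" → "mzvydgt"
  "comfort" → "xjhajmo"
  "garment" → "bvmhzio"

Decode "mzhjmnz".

Compare letters: r→m is +21, e→z is +21, a→v is +21 — a constant shift. It's a constant shift of +21 (ROT21).
Reversing it on mzhjmnz: m−21=r, z−21=e, h−21=m, j−21=o, m−21=r, n−21=s, z−21=e.

remorse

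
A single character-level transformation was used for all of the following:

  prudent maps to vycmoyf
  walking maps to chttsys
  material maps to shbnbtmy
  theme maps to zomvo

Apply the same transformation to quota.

The shift increases by 1 at each position, starting from +6: 6, 7, 8, ….
For quota: q+6=w, u+7=b, o+8=w, t+9=c, a+10=k.

wbwck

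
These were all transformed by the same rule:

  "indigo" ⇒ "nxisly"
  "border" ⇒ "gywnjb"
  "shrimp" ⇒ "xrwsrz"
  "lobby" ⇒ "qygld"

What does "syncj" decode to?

noise

A repeating key of period 2 is used — shifts +5, +10 over and over.
Decoding syncj: s−5=n, y−10=o, n−5=i, c−10=s, j−5=e.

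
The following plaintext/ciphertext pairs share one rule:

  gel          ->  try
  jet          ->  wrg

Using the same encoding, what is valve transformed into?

inyir

Compare letters: g→t is +13, e→r is +13, l→y is +13 — a constant shift. Every letter moves 13 places later in the alphabet, wrapping around z→a.
Applying it to valve: v+13=i, a+13=n, l+13=y, v+13=i, e+13=r.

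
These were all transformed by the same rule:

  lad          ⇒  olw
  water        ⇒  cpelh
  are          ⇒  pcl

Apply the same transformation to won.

The output letters match the input read backwards, each shifted +11: lad reversed is dal. The word is reversed, then every letter is shifted forward by 11.
For won: reverse → now; then shift: n+11=y, o+11=z, w+11=h.

yzh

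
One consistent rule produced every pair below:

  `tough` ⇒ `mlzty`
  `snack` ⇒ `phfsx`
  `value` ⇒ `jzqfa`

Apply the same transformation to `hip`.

The word is reversed, then every letter is shifted forward by 5.
On hip: reverse → pih; then shift: p+5=u, i+5=n, h+5=m.

unm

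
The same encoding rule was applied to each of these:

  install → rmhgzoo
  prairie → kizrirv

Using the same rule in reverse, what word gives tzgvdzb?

gateway

Each pair mirrors across the alphabet (i↔r, n↔m, s↔h): positions sum to 25. Letters are reflected about the middle of the alphabet (position → 25−position): Atbash.
Decoding tzgvdzb: t↔g, z↔a, g↔t, v↔e, d↔w, z↔a, b↔y.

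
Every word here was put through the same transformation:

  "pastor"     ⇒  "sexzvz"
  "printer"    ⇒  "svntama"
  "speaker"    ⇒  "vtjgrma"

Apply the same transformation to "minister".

In pastor: p→s is +3, a→e is +4, s→x is +5, t→z is +6 — the shift increases by 1 each position. The shift increases by 1 at each position, starting from +3: 3, 4, 5, ….
For minister: m+3=p, i+4=m, n+5=s, i+6=o, s+7=z, t+8=b, e+9=n, r+10=b.

pmsozbnb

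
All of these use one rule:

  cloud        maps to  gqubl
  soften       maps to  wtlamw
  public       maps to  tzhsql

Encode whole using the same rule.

The shift increases by 1 at each position, starting from +4: 4, 5, 6, ….
For whole: w+4=a, h+5=m, o+6=u, l+7=s, e+8=m.

amusm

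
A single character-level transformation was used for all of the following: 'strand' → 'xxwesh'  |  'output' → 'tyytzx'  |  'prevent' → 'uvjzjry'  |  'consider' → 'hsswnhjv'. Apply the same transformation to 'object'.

Shifts by position in strand: pos 0: s→x (+5), pos 1: t→x (+4), pos 2: r→w (+5), pos 3: a→e (+4) — repeating every 2. It's a Vigenère-style cipher with numeric key [5,4]: position i shifts by key[i mod 2].
Applying it to object: o+5=t, b+4=f, j+5=o, e+4=i, c+5=h, t+4=x.

tfoihx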